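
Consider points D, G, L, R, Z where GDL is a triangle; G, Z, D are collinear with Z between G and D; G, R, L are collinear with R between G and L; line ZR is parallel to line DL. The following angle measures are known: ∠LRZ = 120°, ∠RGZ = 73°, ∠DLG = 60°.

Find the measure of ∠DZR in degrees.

1. ∠GRZ = 60°  [linear pair at R on GL]
2. ∠GZR = 47°  [△GZR]
3. ∠DZR = 133°  [linear pair at Z on GD]

∠DZR = 133°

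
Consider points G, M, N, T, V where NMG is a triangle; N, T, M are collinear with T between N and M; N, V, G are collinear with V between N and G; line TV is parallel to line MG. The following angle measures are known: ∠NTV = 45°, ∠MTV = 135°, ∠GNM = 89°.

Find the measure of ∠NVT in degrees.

∠NVT = 46°

1. ∠GMN = 45°  [TV∥MG, corresponding at T]
2. ∠MGN = 46°  [△NMG]
3. ∠NVT = 46°  [TV∥MG, corresponding at V]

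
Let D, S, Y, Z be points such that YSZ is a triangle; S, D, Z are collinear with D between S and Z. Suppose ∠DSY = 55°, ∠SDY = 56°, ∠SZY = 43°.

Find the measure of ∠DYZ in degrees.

∠DYZ = 13°

1. ∠YDZ = 124°  [linear pair at D on SZ]
2. ∠DZY = 43°  [D on ray ZS]
3. ∠DYZ = 13°  [△YDZ]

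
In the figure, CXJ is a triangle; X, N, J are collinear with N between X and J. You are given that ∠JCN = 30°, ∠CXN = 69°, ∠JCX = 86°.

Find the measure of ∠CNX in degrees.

1. ∠CXJ = 69°  [N on ray XJ]
2. ∠CJX = 25°  [△CXJ]
3. ∠CJN = 25°  [N on ray JX]
4. ∠CNJ = 125°  [△CNJ]
5. ∠CNX = 55°  [linear pair at N on XJ]

∠CNX = 55°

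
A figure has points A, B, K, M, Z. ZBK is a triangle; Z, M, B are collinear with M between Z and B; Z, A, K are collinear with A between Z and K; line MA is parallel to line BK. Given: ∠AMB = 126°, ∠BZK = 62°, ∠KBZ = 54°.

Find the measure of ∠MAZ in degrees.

1. ∠AMZ = 54°  [linear pair at M on ZB]
2. ∠AZM = 62°  [M on ZB, A on ZK]
3. ∠MAZ = 64°  [△ZMA]

∠MAZ = 64°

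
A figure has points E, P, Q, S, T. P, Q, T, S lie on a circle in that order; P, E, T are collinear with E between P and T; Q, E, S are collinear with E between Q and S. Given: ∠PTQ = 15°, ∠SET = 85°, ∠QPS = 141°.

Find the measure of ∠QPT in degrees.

∠QPT = 71°

1. ∠PSQ = 15°  [same arc PQ]
2. ∠PEQ = 85°  [vertical angles at E]
3. ∠PQS = 24°  [△PQS]
4. ∠QPT = 71°  [△PEQ]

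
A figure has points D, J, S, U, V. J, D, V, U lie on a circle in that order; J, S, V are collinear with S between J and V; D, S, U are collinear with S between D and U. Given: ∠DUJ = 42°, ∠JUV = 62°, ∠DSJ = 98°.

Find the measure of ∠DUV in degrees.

1. ∠DVJ = 42°  [same arc JD]
2. ∠JDV = 118°  [cyclic JDVU, opposite ∠D+∠U]
3. ∠DJV = 20°  [△JDV]
4. ∠DUV = 20°  [same arc DV]

∠DUV = 20°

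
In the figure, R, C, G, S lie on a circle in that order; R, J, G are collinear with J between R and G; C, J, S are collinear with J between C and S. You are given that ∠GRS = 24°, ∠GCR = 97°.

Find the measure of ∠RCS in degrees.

1. ∠GSR = 83°  [cyclic RCGS, opposite ∠C+∠S]
2. ∠RGS = 73°  [△RGS]
3. ∠RCS = 73°  [same arc RS]

∠RCS = 73°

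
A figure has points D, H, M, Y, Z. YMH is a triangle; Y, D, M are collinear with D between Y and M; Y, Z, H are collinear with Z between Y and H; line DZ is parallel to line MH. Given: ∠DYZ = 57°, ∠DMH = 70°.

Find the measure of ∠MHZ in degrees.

∠MHZ = 53°

1. ∠HYM = 57°  [D on YM, Z on YH]
2. ∠HMY = 70°  [D on ray MY]
3. ∠MHY = 53°  [△YMH]
4. ∠MHZ = 53°  [Z on ray HY]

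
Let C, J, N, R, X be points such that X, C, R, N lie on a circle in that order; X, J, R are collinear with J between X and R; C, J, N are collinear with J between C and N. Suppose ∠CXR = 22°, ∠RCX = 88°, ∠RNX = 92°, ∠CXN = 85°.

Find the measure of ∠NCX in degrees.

∠NCX = 25°

1. ∠CRX = 70°  [△XCR]
2. ∠CNX = 70°  [same arc XC]
3. ∠NCX = 25°  [△XCN]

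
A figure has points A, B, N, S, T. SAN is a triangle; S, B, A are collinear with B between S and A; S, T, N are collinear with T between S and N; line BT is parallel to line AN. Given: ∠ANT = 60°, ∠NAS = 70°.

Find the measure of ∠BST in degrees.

∠BST = 50°

1. ∠ANS = 60°  [T on ray NS]
2. ∠ASN = 50°  [△SAN]
3. ∠BST = 50°  [B on SA, T on SN]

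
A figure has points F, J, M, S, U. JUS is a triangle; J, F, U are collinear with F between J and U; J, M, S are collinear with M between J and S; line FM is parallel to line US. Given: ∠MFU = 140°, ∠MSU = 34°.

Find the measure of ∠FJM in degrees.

1. ∠JFM = 40°  [linear pair at F on JU]
2. ∠JSU = 34°  [M on ray SJ]
3. ∠JUS = 40°  [FM∥US, corresponding at F]
4. ∠SJU = 106°  [△JUS]
5. ∠FJM = 106°  [F on JU, M on JS]

∠FJM = 106°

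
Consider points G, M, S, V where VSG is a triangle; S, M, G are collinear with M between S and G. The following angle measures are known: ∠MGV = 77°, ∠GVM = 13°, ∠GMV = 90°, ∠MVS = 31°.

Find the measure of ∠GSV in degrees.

∠GSV = 59°

1. ∠SMV = 90°  [linear pair at M on SG]
2. ∠MSV = 59°  [△VSM]
3. ∠GSV = 59°  [M on ray SG]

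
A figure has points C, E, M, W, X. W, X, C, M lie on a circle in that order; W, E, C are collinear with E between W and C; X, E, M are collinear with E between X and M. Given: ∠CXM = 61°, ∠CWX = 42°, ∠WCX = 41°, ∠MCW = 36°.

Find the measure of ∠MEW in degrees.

1. ∠CWM = 61°  [same arc CM]
2. ∠WMX = 41°  [same arc WX]
3. ∠MEW = 78°  [△WEM]

∠MEW = 78°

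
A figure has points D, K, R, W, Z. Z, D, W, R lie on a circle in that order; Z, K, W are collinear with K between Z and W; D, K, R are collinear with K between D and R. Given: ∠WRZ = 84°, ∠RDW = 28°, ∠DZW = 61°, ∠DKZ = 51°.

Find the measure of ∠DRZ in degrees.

1. ∠WDZ = 96°  [cyclic ZDWR, opposite ∠D+∠R]
2. ∠DWZ = 23°  [△ZDW]
3. ∠DRZ = 23°  [same arc ZD]

∠DRZ = 23°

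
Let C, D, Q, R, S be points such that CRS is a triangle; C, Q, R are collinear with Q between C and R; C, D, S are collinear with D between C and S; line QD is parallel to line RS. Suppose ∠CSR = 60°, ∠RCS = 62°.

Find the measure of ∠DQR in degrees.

1. ∠CRS = 58°  [△CRS]
2. ∠CQD = 58°  [QD∥RS, corresponding at Q]
3. ∠DQR = 122°  [linear pair at Q on CR]

∠DQR = 122°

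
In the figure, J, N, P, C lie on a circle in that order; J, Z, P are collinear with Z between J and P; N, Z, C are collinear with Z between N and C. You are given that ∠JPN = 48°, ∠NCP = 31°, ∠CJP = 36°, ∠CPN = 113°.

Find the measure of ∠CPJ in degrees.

∠CPJ = 65°

1. ∠JCN = 48°  [same arc JN]
2. ∠CJN = 67°  [cyclic JNPC, opposite ∠J+∠P]
3. ∠CNJ = 65°  [△JNC]
4. ∠CPJ = 65°  [same arc JC]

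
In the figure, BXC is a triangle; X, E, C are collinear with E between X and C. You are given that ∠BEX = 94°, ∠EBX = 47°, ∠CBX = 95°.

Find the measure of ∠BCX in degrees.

∠BCX = 46°

1. ∠BXE = 39°  [△BXE]
2. ∠BXC = 39°  [E on ray XC]
3. ∠BCX = 46°  [△BXC]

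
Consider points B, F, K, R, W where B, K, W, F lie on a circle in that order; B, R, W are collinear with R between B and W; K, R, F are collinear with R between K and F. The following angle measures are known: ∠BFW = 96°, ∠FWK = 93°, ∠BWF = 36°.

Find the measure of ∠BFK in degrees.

∠BFK = 57°

1. ∠FBK = 87°  [cyclic BKWF, opposite ∠B+∠W]
2. ∠BKF = 36°  [same arc BF]
3. ∠BFK = 57°  [△BKF]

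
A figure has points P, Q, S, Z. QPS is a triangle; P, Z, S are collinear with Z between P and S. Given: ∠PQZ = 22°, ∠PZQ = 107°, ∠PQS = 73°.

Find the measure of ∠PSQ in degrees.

1. ∠QPZ = 51°  [△QPZ]
2. ∠QPS = 51°  [Z on ray PS]
3. ∠PSQ = 56°  [△QPS]

∠PSQ = 56°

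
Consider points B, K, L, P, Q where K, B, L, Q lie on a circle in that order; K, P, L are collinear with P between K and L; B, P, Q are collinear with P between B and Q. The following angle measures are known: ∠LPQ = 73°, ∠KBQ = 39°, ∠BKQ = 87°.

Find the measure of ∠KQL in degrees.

∠KQL = 122°

1. ∠KPQ = 107°  [linear pair at P on KL]
2. ∠KLQ = 39°  [same arc KQ]
3. ∠BQK = 54°  [△KBQ]
4. ∠LKQ = 19°  [△KPQ]
5. ∠KQL = 122°  [△KLQ]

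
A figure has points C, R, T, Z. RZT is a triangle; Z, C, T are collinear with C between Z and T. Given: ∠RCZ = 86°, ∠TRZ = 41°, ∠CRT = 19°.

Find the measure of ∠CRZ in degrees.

1. ∠RCT = 94°  [linear pair at C on ZT]
2. ∠CTR = 67°  [△RCT]
3. ∠RTZ = 67°  [C on ray TZ]
4. ∠RZT = 72°  [△RZT]
5. ∠CZR = 72°  [C on ray ZT]
6. ∠CRZ = 22°  [△RZC]

∠CRZ = 22°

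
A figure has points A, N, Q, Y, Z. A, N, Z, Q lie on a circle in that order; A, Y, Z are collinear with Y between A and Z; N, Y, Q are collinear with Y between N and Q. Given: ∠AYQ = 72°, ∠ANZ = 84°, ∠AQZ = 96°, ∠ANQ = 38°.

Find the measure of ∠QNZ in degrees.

∠QNZ = 46°

1. ∠AZQ = 38°  [same arc AQ]
2. ∠QAZ = 46°  [△AZQ]
3. ∠QNZ = 46°  [same arc ZQ]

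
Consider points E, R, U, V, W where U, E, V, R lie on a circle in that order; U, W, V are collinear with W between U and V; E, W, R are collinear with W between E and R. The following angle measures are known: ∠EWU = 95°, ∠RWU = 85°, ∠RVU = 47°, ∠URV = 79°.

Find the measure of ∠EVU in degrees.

1. ∠REU = 47°  [same arc UR]
2. ∠UEV = 101°  [cyclic UEVR, opposite ∠E+∠R]
3. ∠EUV = 38°  [△UWE]
4. ∠EVU = 41°  [△UEV]

∠EVU = 41°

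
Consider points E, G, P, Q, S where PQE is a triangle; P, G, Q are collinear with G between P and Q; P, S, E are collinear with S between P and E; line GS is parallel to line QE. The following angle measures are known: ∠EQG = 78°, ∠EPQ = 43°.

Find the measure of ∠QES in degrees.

1. ∠EQP = 78°  [G on ray QP]
2. ∠PEQ = 59°  [△PQE]
3. ∠QES = 59°  [S on ray EP]

∠QES = 59°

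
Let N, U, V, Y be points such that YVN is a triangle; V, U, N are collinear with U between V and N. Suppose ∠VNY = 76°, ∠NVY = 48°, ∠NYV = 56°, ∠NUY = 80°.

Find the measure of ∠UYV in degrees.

∠UYV = 32°

1. ∠UVY = 48°  [U on ray VN]
2. ∠VUY = 100°  [linear pair at U on VN]
3. ∠UYV = 32°  [△YVU]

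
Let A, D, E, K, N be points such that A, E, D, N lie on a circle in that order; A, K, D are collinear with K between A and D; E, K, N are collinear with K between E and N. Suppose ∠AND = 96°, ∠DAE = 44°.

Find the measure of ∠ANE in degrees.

1. ∠AED = 84°  [cyclic AEDN, opposite ∠E+∠N]
2. ∠ADE = 52°  [△AED]
3. ∠ANE = 52°  [same arc AE]

∠ANE = 52°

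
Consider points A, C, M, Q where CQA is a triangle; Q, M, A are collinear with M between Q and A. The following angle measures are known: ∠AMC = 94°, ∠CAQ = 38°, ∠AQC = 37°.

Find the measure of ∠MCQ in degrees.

1. ∠CMQ = 86°  [linear pair at M on QA]
2. ∠CQM = 37°  [M on ray QA]
3. ∠MCQ = 57°  [△CQM]

∠MCQ = 57°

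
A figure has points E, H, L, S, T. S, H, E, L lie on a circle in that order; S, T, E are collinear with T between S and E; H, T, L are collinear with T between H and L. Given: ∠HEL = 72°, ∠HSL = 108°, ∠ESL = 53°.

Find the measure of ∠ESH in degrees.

1. ∠EHL = 53°  [same arc EL]
2. ∠ELH = 55°  [△HEL]
3. ∠ESH = 55°  [same arc HE]

∠ESH = 55°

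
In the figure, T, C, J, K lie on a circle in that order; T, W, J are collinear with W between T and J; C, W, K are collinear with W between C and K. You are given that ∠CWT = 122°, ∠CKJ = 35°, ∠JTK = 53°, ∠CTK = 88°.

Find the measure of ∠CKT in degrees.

1. ∠JWK = 122°  [vertical angles at W]
2. ∠KWT = 58°  [linear pair at W on TJ]
3. ∠CKT = 69°  [△TWK]

∠CKT = 69°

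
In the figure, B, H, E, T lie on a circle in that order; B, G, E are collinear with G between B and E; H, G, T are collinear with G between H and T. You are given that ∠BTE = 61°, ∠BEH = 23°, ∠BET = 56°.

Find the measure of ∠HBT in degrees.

1. ∠BTH = 23°  [same arc BH]
2. ∠BHT = 56°  [same arc BT]
3. ∠HBT = 101°  [△BHT]

∠HBT = 101°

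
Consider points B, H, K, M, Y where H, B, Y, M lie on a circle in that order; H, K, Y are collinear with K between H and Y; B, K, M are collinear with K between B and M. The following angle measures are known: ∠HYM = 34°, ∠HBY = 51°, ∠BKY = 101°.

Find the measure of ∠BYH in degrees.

1. ∠HBM = 34°  [same arc HM]
2. ∠BKH = 79°  [linear pair at K on HY]
3. ∠BHY = 67°  [△HKB]
4. ∠BYH = 62°  [△HBY]

∠BYH = 62°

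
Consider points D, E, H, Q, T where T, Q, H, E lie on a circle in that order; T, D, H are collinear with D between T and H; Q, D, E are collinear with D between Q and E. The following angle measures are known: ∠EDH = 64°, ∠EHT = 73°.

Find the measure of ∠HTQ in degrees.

1. ∠QDT = 64°  [vertical angles at D]
2. ∠EQT = 73°  [same arc TE]
3. ∠HTQ = 43°  [△TDQ]

∠HTQ = 43°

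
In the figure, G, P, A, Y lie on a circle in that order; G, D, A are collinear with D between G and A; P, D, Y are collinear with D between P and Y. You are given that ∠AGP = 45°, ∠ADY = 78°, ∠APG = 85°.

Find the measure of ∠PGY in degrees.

∠PGY = 73°

1. ∠GAP = 50°  [△GPA]
2. ∠GDP = 78°  [vertical angles at D]
3. ∠GYP = 50°  [same arc GP]
4. ∠GPY = 57°  [△GDP]
5. ∠PGY = 73°  [△GPY]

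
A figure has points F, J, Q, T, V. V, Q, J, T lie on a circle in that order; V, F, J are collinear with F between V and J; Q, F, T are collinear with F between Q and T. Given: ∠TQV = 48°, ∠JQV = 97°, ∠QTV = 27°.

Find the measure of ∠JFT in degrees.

1. ∠TJV = 48°  [same arc VT]
2. ∠JTV = 83°  [cyclic VQJT, opposite ∠Q+∠T]
3. ∠JVT = 49°  [△VJT]
4. ∠TFV = 104°  [△VFT]
5. ∠JFT = 76°  [linear pair at F on VJ]

∠JFT = 76°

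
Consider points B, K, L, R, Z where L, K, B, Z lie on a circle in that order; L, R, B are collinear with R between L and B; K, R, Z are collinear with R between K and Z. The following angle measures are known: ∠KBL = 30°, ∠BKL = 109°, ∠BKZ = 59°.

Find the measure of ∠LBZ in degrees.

∠LBZ = 50°

1. ∠BZL = 71°  [cyclic LKBZ, opposite ∠K+∠Z]
2. ∠BLZ = 59°  [same arc BZ]
3. ∠LBZ = 50°  [△LBZ]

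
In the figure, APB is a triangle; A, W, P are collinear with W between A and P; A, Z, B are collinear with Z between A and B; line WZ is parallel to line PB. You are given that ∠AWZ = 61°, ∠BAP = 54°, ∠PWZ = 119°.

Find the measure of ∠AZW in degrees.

∠AZW = 65°

1. ∠APB = 61°  [WZ∥PB, corresponding at W]
2. ∠ABP = 65°  [△APB]
3. ∠AZW = 65°  [WZ∥PB, corresponding at Z]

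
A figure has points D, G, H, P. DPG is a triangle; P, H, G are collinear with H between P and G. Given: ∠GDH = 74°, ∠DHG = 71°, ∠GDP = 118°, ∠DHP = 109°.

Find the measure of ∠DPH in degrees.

∠DPH = 27°

1. ∠DGH = 35°  [△DHG]
2. ∠DGP = 35°  [H on ray GP]
3. ∠DPG = 27°  [△DPG]
4. ∠DPH = 27°  [H on ray PG]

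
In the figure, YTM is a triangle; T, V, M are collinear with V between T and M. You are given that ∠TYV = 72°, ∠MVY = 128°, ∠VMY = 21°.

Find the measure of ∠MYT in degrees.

1. ∠TVY = 52°  [linear pair at V on TM]
2. ∠TMY = 21°  [V on ray MT]
3. ∠VTY = 56°  [△YTV]
4. ∠MTY = 56°  [V on ray TM]
5. ∠MYT = 103°  [△YTM]

∠MYT = 103°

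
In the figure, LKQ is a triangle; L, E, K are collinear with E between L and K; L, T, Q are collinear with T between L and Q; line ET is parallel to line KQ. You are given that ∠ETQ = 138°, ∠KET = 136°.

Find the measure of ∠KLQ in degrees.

1. ∠ETL = 42°  [linear pair at T on LQ]
2. ∠LET = 44°  [linear pair at E on LK]
3. ∠ELT = 94°  [△LET]
4. ∠KLQ = 94°  [E on LK, T on LQ]

∠KLQ = 94°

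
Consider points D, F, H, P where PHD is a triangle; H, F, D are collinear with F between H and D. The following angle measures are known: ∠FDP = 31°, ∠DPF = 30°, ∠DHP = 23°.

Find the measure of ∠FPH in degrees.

1. ∠DFP = 119°  [△PFD]
2. ∠FHP = 23°  [F on ray HD]
3. ∠HFP = 61°  [linear pair at F on HD]
4. ∠FPH = 96°  [△PHF]

∠FPH = 96°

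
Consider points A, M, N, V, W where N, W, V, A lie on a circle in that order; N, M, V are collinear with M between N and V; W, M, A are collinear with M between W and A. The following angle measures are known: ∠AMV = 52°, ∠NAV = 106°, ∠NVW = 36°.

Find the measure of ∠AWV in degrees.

∠AWV = 16°

1. ∠NMW = 52°  [vertical angles at M]
2. ∠VMW = 128°  [linear pair at M on NV]
3. ∠AWV = 16°  [△WMV]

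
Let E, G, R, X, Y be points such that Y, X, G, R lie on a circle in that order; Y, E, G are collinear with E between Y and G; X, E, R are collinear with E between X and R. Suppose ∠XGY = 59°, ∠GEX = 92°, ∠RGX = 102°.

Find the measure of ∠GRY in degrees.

∠GRY = 108°

1. ∠XRY = 59°  [same arc YX]
2. ∠GXR = 29°  [△XEG]
3. ∠REY = 92°  [vertical angles at E]
4. ∠GRX = 49°  [△XGR]
5. ∠GYR = 29°  [△YER]
6. ∠GER = 88°  [linear pair at E on YG]
7. ∠RGY = 43°  [△GER]
8. ∠GRY = 108°  [△YGR]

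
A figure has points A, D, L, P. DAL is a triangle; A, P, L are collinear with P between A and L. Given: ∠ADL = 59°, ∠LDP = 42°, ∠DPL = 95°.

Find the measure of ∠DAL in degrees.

∠DAL = 78°

1. ∠DLP = 43°  [△DPL]
2. ∠ALD = 43°  [P on ray LA]
3. ∠DAL = 78°  [△DAL]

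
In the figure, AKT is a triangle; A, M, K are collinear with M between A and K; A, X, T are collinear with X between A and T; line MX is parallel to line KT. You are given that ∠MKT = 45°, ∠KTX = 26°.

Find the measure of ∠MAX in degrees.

1. ∠AKT = 45°  [M on ray KA]
2. ∠ATK = 26°  [X on ray TA]
3. ∠KAT = 109°  [△AKT]
4. ∠MAX = 109°  [M on AK, X on AT]

∠MAX = 109°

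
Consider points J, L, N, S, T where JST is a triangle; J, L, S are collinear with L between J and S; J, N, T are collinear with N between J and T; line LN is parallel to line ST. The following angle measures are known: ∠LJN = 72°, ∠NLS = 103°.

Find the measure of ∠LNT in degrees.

∠LNT = 149°

1. ∠JLN = 77°  [linear pair at L on JS]
2. ∠JNL = 31°  [△JLN]
3. ∠LNT = 149°  [linear pair at N on JT]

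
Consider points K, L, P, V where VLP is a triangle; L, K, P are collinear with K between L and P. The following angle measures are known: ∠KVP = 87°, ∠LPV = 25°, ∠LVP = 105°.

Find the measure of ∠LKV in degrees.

1. ∠KPV = 25°  [K on ray PL]
2. ∠PKV = 68°  [△VKP]
3. ∠LKV = 112°  [linear pair at K on LP]

∠LKV = 112°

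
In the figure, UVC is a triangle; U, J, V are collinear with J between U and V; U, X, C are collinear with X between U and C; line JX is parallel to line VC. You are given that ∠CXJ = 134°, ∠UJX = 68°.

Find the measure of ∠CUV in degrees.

1. ∠JXU = 46°  [linear pair at X on UC]
2. ∠JUX = 66°  [△UJX]
3. ∠CUV = 66°  [J on UV, X on UC]

∠CUV = 66°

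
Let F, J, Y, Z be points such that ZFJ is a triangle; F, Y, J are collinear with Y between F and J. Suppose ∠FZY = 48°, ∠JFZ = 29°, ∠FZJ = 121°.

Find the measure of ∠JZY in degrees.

∠JZY = 73°

1. ∠FJZ = 30°  [△ZFJ]
2. ∠YFZ = 29°  [Y on ray FJ]
3. ∠YJZ = 30°  [Y on ray JF]
4. ∠FYZ = 103°  [△ZFY]
5. ∠JYZ = 77°  [linear pair at Y on FJ]
6. ∠JZY = 73°  [△ZYJ]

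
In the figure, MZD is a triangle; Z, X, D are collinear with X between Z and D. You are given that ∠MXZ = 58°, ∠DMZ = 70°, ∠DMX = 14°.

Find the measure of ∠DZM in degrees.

1. ∠DXM = 122°  [linear pair at X on ZD]
2. ∠MDX = 44°  [△MXD]
3. ∠MDZ = 44°  [X on ray DZ]
4. ∠DZM = 66°  [△MZD]

∠DZM = 66°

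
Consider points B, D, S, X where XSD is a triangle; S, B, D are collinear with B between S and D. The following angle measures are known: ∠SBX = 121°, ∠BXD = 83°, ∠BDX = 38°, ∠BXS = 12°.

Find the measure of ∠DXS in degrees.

∠DXS = 95°

1. ∠BSX = 47°  [△XSB]
2. ∠SDX = 38°  [B on ray DS]
3. ∠DSX = 47°  [B on ray SD]
4. ∠DXS = 95°  [△XSD]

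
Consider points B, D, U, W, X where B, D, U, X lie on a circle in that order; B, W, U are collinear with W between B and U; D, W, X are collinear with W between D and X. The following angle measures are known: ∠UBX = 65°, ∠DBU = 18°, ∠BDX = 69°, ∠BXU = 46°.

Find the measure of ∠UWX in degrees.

∠UWX = 93°

1. ∠BUX = 69°  [△BUX]
2. ∠DXU = 18°  [same arc DU]
3. ∠UWX = 93°  [△UWX]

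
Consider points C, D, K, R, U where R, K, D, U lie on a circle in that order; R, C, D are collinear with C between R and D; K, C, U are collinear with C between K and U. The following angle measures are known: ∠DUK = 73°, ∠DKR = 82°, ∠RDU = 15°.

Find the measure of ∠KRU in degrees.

1. ∠DRK = 73°  [same arc KD]
2. ∠KDR = 25°  [△RKD]
3. ∠RKU = 15°  [same arc RU]
4. ∠KUR = 25°  [same arc RK]
5. ∠KRU = 140°  [△RKU]

∠KRU = 140°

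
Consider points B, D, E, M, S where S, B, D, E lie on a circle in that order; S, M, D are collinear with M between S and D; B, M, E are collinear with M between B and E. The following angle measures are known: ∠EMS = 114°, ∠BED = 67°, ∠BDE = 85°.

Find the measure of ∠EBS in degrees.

1. ∠BMD = 114°  [vertical angles at M]
2. ∠BSD = 67°  [same arc BD]
3. ∠BMS = 66°  [linear pair at M on SD]
4. ∠EBS = 47°  [△SMB]

∠EBS = 47°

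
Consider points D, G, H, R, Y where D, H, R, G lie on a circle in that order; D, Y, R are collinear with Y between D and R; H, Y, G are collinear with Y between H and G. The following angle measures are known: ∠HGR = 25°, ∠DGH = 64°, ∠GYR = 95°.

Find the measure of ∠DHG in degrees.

1. ∠HDR = 25°  [same arc HR]
2. ∠DYH = 95°  [vertical angles at Y]
3. ∠DHG = 60°  [△DYH]

∠DHG = 60°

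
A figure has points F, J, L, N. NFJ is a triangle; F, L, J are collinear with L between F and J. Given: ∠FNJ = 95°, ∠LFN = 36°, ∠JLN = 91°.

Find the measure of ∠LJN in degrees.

1. ∠JFN = 36°  [L on ray FJ]
2. ∠FJN = 49°  [△NFJ]
3. ∠LJN = 49°  [L on ray JF]

∠LJN = 49°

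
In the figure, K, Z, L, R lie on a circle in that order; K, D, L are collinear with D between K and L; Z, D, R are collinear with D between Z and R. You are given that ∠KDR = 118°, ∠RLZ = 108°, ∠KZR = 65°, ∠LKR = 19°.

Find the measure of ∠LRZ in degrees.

∠LRZ = 53°

1. ∠LDR = 62°  [linear pair at D on KL]
2. ∠KLR = 65°  [same arc KR]
3. ∠LRZ = 53°  [△LDR]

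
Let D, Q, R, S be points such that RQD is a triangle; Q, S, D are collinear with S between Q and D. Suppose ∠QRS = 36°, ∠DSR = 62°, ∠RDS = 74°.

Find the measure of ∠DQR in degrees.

1. ∠QSR = 118°  [linear pair at S on QD]
2. ∠RQS = 26°  [△RQS]
3. ∠DQR = 26°  [S on ray QD]

∠DQR = 26°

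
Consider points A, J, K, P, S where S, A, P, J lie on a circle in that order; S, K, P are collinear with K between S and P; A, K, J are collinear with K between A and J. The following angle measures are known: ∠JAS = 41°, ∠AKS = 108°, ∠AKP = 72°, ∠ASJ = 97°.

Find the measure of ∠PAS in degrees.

1. ∠AJS = 42°  [△SAJ]
2. ∠ASP = 31°  [△SKA]
3. ∠APS = 42°  [same arc SA]
4. ∠PAS = 107°  [△SAP]

∠PAS = 107°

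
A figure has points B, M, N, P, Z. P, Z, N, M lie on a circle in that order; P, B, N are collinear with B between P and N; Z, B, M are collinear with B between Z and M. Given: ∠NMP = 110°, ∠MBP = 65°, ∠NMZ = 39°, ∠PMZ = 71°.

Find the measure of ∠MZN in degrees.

∠MZN = 44°

1. ∠NBZ = 65°  [vertical angles at B]
2. ∠PNZ = 71°  [same arc PZ]
3. ∠MZN = 44°  [△ZBN]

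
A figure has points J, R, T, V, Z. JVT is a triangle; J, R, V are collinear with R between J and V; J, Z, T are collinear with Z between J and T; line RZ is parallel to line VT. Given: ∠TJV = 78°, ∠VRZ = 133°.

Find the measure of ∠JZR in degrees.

1. ∠RJZ = 78°  [R on JV, Z on JT]
2. ∠JRZ = 47°  [linear pair at R on JV]
3. ∠JZR = 55°  [△JRZ]

∠JZR = 55°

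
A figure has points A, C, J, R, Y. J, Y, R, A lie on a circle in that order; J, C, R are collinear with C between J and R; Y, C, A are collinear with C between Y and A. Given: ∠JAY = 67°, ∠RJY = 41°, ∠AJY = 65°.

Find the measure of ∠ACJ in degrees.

1. ∠AYJ = 48°  [△JYA]
2. ∠RAY = 41°  [same arc YR]
3. ∠ARJ = 48°  [same arc JA]
4. ∠ACR = 91°  [△RCA]
5. ∠ACJ = 89°  [linear pair at C on JR]

∠ACJ = 89°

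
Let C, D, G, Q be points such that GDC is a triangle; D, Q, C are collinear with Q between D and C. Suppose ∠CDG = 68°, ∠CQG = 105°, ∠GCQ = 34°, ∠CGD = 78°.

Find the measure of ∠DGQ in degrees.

∠DGQ = 37°

1. ∠GDQ = 68°  [Q on ray DC]
2. ∠DQG = 75°  [linear pair at Q on DC]
3. ∠DGQ = 37°  [△GDQ]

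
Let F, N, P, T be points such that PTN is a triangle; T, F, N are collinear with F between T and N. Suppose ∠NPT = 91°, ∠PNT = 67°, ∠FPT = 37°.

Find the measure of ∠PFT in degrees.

1. ∠NTP = 22°  [△PTN]
2. ∠FTP = 22°  [F on ray TN]
3. ∠PFT = 121°  [△PTF]

∠PFT = 121°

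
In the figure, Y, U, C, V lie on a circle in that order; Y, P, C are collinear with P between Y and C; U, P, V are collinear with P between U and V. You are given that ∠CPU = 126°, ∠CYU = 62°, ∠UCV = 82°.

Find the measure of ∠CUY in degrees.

∠CUY = 100°

1. ∠CVU = 62°  [same arc UC]
2. ∠CUV = 36°  [△UCV]
3. ∠UCY = 18°  [△UPC]
4. ∠CUY = 100°  [△YUC]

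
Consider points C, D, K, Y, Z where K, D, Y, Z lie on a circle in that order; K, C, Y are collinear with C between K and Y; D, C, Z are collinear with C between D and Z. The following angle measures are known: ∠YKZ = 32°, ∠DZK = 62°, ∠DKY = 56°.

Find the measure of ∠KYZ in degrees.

∠KYZ = 30°

1. ∠KCZ = 86°  [△KCZ]
2. ∠DZY = 56°  [same arc DY]
3. ∠YCZ = 94°  [linear pair at C on KY]
4. ∠KYZ = 30°  [△YCZ]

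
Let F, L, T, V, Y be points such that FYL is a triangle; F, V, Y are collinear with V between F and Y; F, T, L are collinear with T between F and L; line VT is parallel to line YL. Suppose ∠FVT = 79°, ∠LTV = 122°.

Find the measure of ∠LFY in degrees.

1. ∠FTV = 58°  [linear pair at T on FL]
2. ∠TFV = 43°  [△FVT]
3. ∠LFY = 43°  [V on FY, T on FL]

∠LFY = 43°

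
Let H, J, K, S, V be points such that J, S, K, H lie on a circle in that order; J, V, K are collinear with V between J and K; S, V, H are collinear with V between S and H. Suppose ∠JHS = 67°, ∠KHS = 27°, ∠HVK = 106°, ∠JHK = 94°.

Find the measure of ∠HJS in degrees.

∠HJS = 66°

1. ∠KJS = 27°  [same arc SK]
2. ∠JVS = 106°  [vertical angles at V]
3. ∠HSJ = 47°  [△JVS]
4. ∠HJS = 66°  [△JSH]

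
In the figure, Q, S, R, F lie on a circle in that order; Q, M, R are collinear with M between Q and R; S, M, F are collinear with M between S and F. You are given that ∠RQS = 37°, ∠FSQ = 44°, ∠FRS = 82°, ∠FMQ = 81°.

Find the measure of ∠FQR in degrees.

∠FQR = 61°

1. ∠RFS = 37°  [same arc SR]
2. ∠FSR = 61°  [△SRF]
3. ∠FQR = 61°  [same arc RF]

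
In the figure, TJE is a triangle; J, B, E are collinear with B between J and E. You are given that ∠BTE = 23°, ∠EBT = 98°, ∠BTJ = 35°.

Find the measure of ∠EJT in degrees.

∠EJT = 63°

1. ∠JBT = 82°  [linear pair at B on JE]
2. ∠BJT = 63°  [△TJB]
3. ∠EJT = 63°  [B on ray JE]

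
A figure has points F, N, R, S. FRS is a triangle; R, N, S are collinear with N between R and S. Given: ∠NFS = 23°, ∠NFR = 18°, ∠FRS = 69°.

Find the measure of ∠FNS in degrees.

1. ∠FRN = 69°  [N on ray RS]
2. ∠FNR = 93°  [△FRN]
3. ∠FNS = 87°  [linear pair at N on RS]

∠FNS = 87°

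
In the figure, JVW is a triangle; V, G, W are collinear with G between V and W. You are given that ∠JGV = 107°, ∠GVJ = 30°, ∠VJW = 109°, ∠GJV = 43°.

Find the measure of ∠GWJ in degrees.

∠GWJ = 41°

1. ∠JVW = 30°  [G on ray VW]
2. ∠JWV = 41°  [△JVW]
3. ∠GWJ = 41°  [G on ray WV]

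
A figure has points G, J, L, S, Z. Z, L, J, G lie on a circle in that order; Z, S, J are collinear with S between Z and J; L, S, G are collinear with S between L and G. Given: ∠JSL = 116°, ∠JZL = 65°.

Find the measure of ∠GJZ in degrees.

1. ∠GSZ = 116°  [vertical angles at S]
2. ∠JGL = 65°  [same arc LJ]
3. ∠GSJ = 64°  [linear pair at S on ZJ]
4. ∠GJZ = 51°  [△JSG]

∠GJZ = 51°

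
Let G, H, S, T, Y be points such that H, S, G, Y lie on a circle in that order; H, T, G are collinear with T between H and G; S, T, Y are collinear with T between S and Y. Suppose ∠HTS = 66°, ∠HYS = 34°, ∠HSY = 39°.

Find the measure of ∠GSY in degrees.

∠GSY = 32°

1. ∠GTS = 114°  [linear pair at T on HG]
2. ∠HGS = 34°  [same arc HS]
3. ∠GSY = 32°  [△STG]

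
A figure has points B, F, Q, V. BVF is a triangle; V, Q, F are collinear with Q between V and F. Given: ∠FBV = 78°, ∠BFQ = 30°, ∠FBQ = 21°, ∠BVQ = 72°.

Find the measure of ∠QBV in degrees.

1. ∠BQF = 129°  [△BQF]
2. ∠BQV = 51°  [linear pair at Q on VF]
3. ∠QBV = 57°  [△BVQ]

∠QBV = 57°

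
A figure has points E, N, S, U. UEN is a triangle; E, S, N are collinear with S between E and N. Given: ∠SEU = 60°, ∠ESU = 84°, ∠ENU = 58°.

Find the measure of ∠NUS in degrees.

∠NUS = 26°

1. ∠NSU = 96°  [linear pair at S on EN]
2. ∠SNU = 58°  [S on ray NE]
3. ∠NUS = 26°  [△USN]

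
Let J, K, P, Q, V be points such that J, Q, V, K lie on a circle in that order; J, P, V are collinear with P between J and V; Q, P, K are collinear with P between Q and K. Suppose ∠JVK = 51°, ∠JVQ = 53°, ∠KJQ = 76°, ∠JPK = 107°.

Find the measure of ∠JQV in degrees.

∠JQV = 71°

1. ∠JKQ = 53°  [same arc JQ]
2. ∠KJV = 20°  [△JPK]
3. ∠JKV = 109°  [△JVK]
4. ∠JQV = 71°  [cyclic JQVK, opposite ∠Q+∠K]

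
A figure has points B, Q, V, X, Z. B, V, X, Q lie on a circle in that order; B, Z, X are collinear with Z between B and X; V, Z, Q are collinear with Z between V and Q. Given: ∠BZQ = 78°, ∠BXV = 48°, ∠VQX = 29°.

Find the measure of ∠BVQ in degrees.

1. ∠VZX = 78°  [vertical angles at Z]
2. ∠VBX = 29°  [same arc VX]
3. ∠BZV = 102°  [linear pair at Z on BX]
4. ∠BVQ = 49°  [△BZV]

∠BVQ = 49°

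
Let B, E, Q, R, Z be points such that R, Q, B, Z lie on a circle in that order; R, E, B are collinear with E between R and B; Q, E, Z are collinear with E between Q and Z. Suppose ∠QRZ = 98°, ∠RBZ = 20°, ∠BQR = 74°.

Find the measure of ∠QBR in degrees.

∠QBR = 62°

1. ∠RQZ = 20°  [same arc RZ]
2. ∠QZR = 62°  [△RQZ]
3. ∠QBR = 62°  [same arc RQ]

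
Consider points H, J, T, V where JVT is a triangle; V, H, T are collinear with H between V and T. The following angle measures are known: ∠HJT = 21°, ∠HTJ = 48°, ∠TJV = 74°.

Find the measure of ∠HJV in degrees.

1. ∠JHT = 111°  [△JHT]
2. ∠JTV = 48°  [H on ray TV]
3. ∠JVT = 58°  [△JVT]
4. ∠JHV = 69°  [linear pair at H on VT]
5. ∠HVJ = 58°  [H on ray VT]
6. ∠HJV = 53°  [△JVH]

∠HJV = 53°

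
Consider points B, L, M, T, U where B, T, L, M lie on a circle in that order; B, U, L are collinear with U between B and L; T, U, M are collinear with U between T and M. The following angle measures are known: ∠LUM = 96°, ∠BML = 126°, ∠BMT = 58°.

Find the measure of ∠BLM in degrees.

1. ∠BUM = 84°  [linear pair at U on BL]
2. ∠LBM = 38°  [△BUM]
3. ∠BLM = 16°  [△BLM]

∠BLM = 16°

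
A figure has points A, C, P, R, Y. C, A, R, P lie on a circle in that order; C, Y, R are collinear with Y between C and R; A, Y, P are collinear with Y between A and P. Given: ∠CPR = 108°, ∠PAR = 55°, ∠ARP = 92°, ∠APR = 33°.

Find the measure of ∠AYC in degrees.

1. ∠CAR = 72°  [cyclic CARP, opposite ∠A+∠P]
2. ∠ACR = 33°  [same arc AR]
3. ∠ARC = 75°  [△CAR]
4. ∠AYR = 50°  [△AYR]
5. ∠AYC = 130°  [linear pair at Y on CR]

∠AYC = 130°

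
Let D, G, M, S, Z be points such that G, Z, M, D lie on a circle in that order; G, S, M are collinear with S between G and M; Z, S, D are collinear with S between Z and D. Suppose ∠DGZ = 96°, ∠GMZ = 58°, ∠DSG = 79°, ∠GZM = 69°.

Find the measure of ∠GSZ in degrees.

∠GSZ = 101°

1. ∠GDZ = 58°  [same arc GZ]
2. ∠MGZ = 53°  [△GZM]
3. ∠DZG = 26°  [△GZD]
4. ∠GSZ = 101°  [△GSZ]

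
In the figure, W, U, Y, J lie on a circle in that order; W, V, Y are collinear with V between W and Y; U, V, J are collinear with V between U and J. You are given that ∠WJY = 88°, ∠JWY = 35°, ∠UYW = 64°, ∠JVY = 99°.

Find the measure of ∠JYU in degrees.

∠JYU = 121°

1. ∠JYW = 57°  [△WYJ]
2. ∠JUY = 35°  [same arc YJ]
3. ∠UJY = 24°  [△YVJ]
4. ∠JYU = 121°  [△UYJ]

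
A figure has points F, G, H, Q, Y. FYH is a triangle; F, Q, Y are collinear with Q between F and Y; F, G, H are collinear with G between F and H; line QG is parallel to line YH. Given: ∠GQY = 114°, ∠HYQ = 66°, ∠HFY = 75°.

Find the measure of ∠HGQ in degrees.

1. ∠FQG = 66°  [linear pair at Q on FY]
2. ∠GFQ = 75°  [Q on FY, G on FH]
3. ∠FGQ = 39°  [△FQG]
4. ∠HGQ = 141°  [linear pair at G on FH]

∠HGQ = 141°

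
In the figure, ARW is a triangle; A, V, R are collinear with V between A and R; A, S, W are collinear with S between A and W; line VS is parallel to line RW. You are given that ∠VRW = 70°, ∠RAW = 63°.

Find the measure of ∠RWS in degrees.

1. ∠ARW = 70°  [V on ray RA]
2. ∠AWR = 47°  [△ARW]
3. ∠RWS = 47°  [S on ray WA]

∠RWS = 47°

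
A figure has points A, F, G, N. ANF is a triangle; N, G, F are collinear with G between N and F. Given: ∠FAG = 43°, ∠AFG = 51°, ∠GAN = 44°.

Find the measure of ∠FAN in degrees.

∠FAN = 87°

1. ∠AGF = 86°  [△AGF]
2. ∠AFN = 51°  [G on ray FN]
3. ∠AGN = 94°  [linear pair at G on NF]
4. ∠ANG = 42°  [△ANG]
5. ∠ANF = 42°  [G on ray NF]
6. ∠FAN = 87°  [△ANF]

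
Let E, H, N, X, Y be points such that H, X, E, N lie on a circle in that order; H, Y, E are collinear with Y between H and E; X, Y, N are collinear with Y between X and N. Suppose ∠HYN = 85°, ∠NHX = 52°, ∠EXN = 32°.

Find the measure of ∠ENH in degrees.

∠ENH = 83°

1. ∠EYN = 95°  [linear pair at Y on HE]
2. ∠NEX = 128°  [cyclic HXEN, opposite ∠H+∠E]
3. ∠EHN = 32°  [same arc EN]
4. ∠ENX = 20°  [△XEN]
5. ∠HEN = 65°  [△EYN]
6. ∠ENH = 83°  [△HEN]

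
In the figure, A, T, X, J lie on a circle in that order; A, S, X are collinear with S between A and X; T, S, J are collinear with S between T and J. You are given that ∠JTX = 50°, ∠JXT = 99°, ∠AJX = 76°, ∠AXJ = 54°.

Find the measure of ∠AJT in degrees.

1. ∠JAT = 81°  [cyclic ATXJ, opposite ∠A+∠X]
2. ∠ATJ = 54°  [same arc AJ]
3. ∠AJT = 45°  [△ATJ]

∠AJT = 45°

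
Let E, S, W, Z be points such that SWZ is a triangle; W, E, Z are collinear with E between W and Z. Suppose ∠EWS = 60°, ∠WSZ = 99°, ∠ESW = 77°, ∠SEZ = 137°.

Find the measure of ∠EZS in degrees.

∠EZS = 21°

1. ∠SWZ = 60°  [E on ray WZ]
2. ∠SZW = 21°  [△SWZ]
3. ∠EZS = 21°  [E on ray ZW]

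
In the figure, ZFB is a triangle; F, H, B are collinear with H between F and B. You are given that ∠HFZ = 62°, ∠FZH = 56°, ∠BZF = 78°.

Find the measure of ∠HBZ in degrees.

∠HBZ = 40°

1. ∠BFZ = 62°  [H on ray FB]
2. ∠FBZ = 40°  [△ZFB]
3. ∠HBZ = 40°  [H on ray BF]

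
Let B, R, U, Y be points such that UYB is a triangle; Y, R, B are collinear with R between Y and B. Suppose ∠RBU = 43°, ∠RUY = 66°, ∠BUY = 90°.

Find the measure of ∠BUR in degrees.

1. ∠UBY = 43°  [R on ray BY]
2. ∠BYU = 47°  [△UYB]
3. ∠RYU = 47°  [R on ray YB]
4. ∠URY = 67°  [△UYR]
5. ∠BRU = 113°  [linear pair at R on YB]
6. ∠BUR = 24°  [△URB]

∠BUR = 24°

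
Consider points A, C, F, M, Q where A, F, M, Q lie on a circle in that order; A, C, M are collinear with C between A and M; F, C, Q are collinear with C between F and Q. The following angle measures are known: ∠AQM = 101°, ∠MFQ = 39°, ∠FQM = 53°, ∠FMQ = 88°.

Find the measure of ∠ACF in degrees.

∠ACF = 87°

1. ∠AFM = 79°  [cyclic AFMQ, opposite ∠F+∠Q]
2. ∠FAM = 53°  [same arc FM]
3. ∠AMF = 48°  [△AFM]
4. ∠FCM = 93°  [△FCM]
5. ∠ACF = 87°  [linear pair at C on AM]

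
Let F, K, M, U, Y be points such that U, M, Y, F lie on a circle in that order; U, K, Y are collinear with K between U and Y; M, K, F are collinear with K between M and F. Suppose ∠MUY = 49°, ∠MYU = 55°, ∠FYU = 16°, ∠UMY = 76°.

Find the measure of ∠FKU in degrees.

1. ∠MFY = 49°  [same arc MY]
2. ∠FKY = 115°  [△YKF]
3. ∠FKU = 65°  [linear pair at K on UY]

∠FKU = 65°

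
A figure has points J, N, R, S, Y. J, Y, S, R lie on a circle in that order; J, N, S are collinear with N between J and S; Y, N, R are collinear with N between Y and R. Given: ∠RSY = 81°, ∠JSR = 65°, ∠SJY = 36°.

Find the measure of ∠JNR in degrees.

1. ∠SRY = 36°  [same arc YS]
2. ∠RNS = 79°  [△SNR]
3. ∠JNR = 101°  [linear pair at N on JS]

∠JNR = 101°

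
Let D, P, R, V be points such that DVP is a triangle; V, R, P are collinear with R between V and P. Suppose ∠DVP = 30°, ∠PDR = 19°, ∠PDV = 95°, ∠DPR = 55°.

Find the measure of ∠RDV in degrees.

∠RDV = 76°

1. ∠DVR = 30°  [R on ray VP]
2. ∠DRP = 106°  [△DRP]
3. ∠DRV = 74°  [linear pair at R on VP]
4. ∠RDV = 76°  [△DVR]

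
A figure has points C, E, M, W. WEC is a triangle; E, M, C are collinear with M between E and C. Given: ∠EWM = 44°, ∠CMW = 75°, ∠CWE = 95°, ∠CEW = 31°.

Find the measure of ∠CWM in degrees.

1. ∠ECW = 54°  [△WEC]
2. ∠MCW = 54°  [M on ray CE]
3. ∠CWM = 51°  [△WMC]

∠CWM = 51°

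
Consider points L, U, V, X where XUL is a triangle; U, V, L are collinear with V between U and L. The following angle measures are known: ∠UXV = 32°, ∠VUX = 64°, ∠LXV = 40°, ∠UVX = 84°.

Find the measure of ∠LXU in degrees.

∠LXU = 72°

1. ∠LUX = 64°  [V on ray UL]
2. ∠LVX = 96°  [linear pair at V on UL]
3. ∠VLX = 44°  [△XVL]
4. ∠ULX = 44°  [V on ray LU]
5. ∠LXU = 72°  [△XUL]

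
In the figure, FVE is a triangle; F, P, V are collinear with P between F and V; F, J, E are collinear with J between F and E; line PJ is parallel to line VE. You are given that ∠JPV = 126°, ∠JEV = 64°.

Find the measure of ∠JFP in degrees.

∠JFP = 62°

1. ∠FPJ = 54°  [linear pair at P on FV]
2. ∠FEV = 64°  [J on ray EF]
3. ∠EVF = 54°  [PJ∥VE, corresponding at P]
4. ∠EFV = 62°  [△FVE]
5. ∠JFP = 62°  [P on FV, J on FE]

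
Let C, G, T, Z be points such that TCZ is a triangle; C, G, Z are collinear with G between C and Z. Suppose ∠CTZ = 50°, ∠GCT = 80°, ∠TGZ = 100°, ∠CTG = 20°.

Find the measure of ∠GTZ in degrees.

1. ∠TCZ = 80°  [G on ray CZ]
2. ∠CZT = 50°  [△TCZ]
3. ∠GZT = 50°  [G on ray ZC]
4. ∠GTZ = 30°  [△TGZ]

∠GTZ = 30°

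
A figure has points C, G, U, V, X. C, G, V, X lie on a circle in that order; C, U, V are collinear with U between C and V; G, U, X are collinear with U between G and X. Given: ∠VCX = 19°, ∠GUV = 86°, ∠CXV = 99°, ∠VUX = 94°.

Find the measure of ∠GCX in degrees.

1. ∠VGX = 19°  [same arc VX]
2. ∠CVX = 62°  [△CVX]
3. ∠GXV = 24°  [△VUX]
4. ∠GVX = 137°  [△GVX]
5. ∠GCX = 43°  [cyclic CGVX, opposite ∠C+∠V]

∠GCX = 43°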